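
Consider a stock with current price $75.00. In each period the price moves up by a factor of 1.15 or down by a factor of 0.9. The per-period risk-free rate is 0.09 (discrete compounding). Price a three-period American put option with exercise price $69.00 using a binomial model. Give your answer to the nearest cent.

Risk-neutral probability p = (1 + 0.09 − 0.9)/(1.15 − 0.9) = 0.1900/0.2500 = 0.7600
Terminal stock prices: S_uuu = 114.1, S_uud = 89.27, S_udd = 69.86, S_ddd = 54.68
Terminal payoffs (K − S): max(-45.07, 0) = 0, max(-20.27, 0) = 0, max(-0.8625, 0) = 0, max(14.32, 0) = 14.32
Node uu (S = 99.19): continuation = 1/1.09·[0.7600·0.0000 + 0.2400·0.0000] = 0.0000; exercise value = 0.0000 ≤ continuation, so V_uu = 0.0000
Node ud (S = 77.62): continuation = 1/1.09·[0.7600·0.0000 + 0.2400·0.0000] = 0.0000; exercise value = 0.0000 ≤ continuation, so V_ud = 0.0000
Node dd (S = 60.75): continuation = 1/1.09·[0.7600·0.0000 + 0.2400·14.3250] = 3.1541; exercise value = 8.2500 > continuation, so V_dd = 8.2500 (exercise)
Node u (S = 86.25): continuation = 1/1.09·[0.7600·0.0000 + 0.2400·0.0000] = 0.0000; exercise value = 0.0000 ≤ continuation, so V_u = 0.0000
Node d (S = 67.5): continuation = 1/1.09·[0.7600·0.0000 + 0.2400·8.2500] = 1.8165; exercise value = 1.5000 ≤ continuation, so V_d = 1.8165
Node 0 (S = 75): continuation = 1/1.09·[0.7600·0.0000 + 0.2400·1.8165] = 0.4000; exercise value = 0.0000 ≤ continuation, so V_0 = 0.4000

$0.40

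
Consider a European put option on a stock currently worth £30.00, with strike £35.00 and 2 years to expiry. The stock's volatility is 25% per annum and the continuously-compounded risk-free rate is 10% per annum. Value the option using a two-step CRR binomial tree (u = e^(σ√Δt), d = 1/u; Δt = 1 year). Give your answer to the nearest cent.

CRR parameters: u = e^(σ√Δt) = e^(0.25·√1) = 1.2840, d = 1/u = 0.7788
Per-period rate: rΔt = 0.1·1 = 0.1, so R = e^0.1 = 1.1052
Risk-neutral probability p = (e^0.1 − 0.7788)/(1.2840 − 0.7788) = 0.3264/0.5052 = 0.6460
Terminal stock prices: S_uu = 49.46, S_ud = 30, S_dd = 18.2
Terminal payoffs (K − S): max(-14.46, 0) = 0, max(5, 0) = 5, max(16.8, 0) = 16.8
Node u (S = 38.52): V_u = e^(−0.1)·[0.6460·0.0000 + 0.3540·5.0000] = 1.6016
Node d (S = 23.36): V_d = e^(−0.1)·[0.6460·5.0000 + 0.3540·16.8041] = 8.3053
Node 0 (S = 30): V_0 = e^(−0.1)·[0.6460·1.6016 + 0.3540·8.3053] = 3.5965

£3.60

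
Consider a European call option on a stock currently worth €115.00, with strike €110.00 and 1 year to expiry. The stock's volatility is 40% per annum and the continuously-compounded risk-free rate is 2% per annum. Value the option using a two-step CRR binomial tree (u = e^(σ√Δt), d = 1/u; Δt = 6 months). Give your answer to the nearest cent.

€20.56

CRR parameters: u = e^(σ√Δt) = e^(0.4·√0.5) = 1.3269, d = 1/u = 0.7536
Per-period rate: rΔt = 0.02·0.5 = 0.01, so R = e^0.01 = 1.0101
Risk-neutral probability p = (e^0.01 − 0.7536)/(1.3269 − 0.7536) = 0.2564/0.5733 = 0.4473
Terminal stock prices: S_uu = 202.5, S_ud = 115, S_dd = 65.32
Terminal payoffs (S − K): max(92.48, 0) = 92.48, max(5, 0) = 5, max(-44.68, 0) = 0
Node u (S = 152.6): V_u = e^(−0.01)·[0.4473·92.4752 + 0.5527·5.0000] = 43.6876
Node d (S = 86.67): V_d = e^(−0.01)·[0.4473·5.0000 + 0.5527·0.0000] = 2.2142
Node 0 (S = 115): V_0 = e^(−0.01)·[0.4473·43.6876 + 0.5527·2.2142] = 20.5582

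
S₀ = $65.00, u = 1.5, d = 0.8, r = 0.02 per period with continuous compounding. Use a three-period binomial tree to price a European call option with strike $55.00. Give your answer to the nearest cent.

Risk-neutral probability p = (e^0.02 − 0.8)/(1.5 − 0.8) = 0.2202/0.7000 = 0.3146
Terminal stock prices: S_uuu = 219.4, S_uud = 117, S_udd = 62.4, S_ddd = 33.28
Terminal payoffs (S − K): max(164.4, 0) = 164.4, max(62, 0) = 62, max(7.4, 0) = 7.4, max(-21.72, 0) = 0
Node uu (S = 146.2): V_uu = e^(−0.02)·[0.3146·164.3750 + 0.6854·62.0000] = 92.3391
Node ud (S = 78): V_ud = e^(−0.02)·[0.3146·62.0000 + 0.6854·7.4000] = 24.0891
Node dd (S = 41.6): V_dd = e^(−0.02)·[0.3146·7.4000 + 0.6854·0.0000] = 2.2817
Node u (S = 97.5): V_u = e^(−0.02)·[0.3146·92.3391 + 0.6854·24.0891] = 44.6566
Node d (S = 52): V_d = e^(−0.02)·[0.3146·24.0891 + 0.6854·2.2817] = 8.9607
Node 0 (S = 65): V_0 = e^(−0.02)·[0.3146·44.6566 + 0.6854·8.9607] = 19.7899

$19.79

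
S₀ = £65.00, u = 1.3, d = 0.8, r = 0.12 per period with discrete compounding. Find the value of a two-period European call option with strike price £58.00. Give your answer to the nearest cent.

£20.46

Risk-neutral probability p = (1 + 0.12 − 0.8)/(1.3 − 0.8) = 0.3200/0.5000 = 0.6400
Terminal stock prices: S_uu = 109.9, S_ud = 67.6, S_dd = 41.6
Terminal payoffs (S − K): max(51.85, 0) = 51.85, max(9.6, 0) = 9.6, max(-16.4, 0) = 0
Node u (S = 84.5): V_u = 1/1.12·[0.6400·51.8500 + 0.3600·9.6000] = 32.7143
Node d (S = 52): V_d = 1/1.12·[0.6400·9.6000 + 0.3600·0.0000] = 5.4857
Node 0 (S = 65): V_0 = 1/1.12·[0.6400·32.7143 + 0.3600·5.4857] = 20.4571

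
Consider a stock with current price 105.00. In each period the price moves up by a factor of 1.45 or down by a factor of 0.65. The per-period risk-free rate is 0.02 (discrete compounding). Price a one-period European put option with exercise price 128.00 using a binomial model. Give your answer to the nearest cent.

Risk-neutral probability p = (1 + 0.02 − 0.65)/(1.45 − 0.65) = 0.3700/0.8000 = 0.4625
Terminal stock prices: S_u = 152.2, S_d = 68.25
Terminal payoffs (K − S): max(-24.25, 0) = 0, max(59.75, 0) = 59.75
Node 0 (S = 105): V_0 = 1/1.02·[0.4625·0.0000 + 0.5375·59.7500] = 31.4859

31.49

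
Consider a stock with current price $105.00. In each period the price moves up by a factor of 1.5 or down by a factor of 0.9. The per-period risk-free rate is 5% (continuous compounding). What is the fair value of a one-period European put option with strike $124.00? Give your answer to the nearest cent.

$20.99

Risk-neutral probability p = (e^0.05 − 0.9)/(1.5 − 0.9) = 0.1513/0.6000 = 0.2521
Terminal stock prices: S_u = 157.5, S_d = 94.5
Terminal payoffs (K − S): max(-33.5, 0) = 0, max(29.5, 0) = 29.5
Node 0 (S = 105): V_0 = e^(−0.05)·[0.2521·0.0000 + 0.7479·29.5000] = 20.9865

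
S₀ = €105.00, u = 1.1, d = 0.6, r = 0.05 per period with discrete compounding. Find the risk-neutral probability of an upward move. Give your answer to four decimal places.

Risk-neutral probability p = (1 + 0.05 − 0.6)/(1.1 − 0.6) = 0.4500/0.5000 = 0.9000

p = 0.9000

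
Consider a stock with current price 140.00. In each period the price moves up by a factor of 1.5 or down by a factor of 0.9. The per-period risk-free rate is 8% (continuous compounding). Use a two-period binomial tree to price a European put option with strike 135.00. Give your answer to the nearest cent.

8.88

Risk-neutral probability p = (e^0.08 − 0.9)/(1.5 − 0.9) = 0.1833/0.6000 = 0.3055
Terminal stock prices: S_uu = 315, S_ud = 189, S_dd = 113.4
Terminal payoffs (K − S): max(-180, 0) = 0, max(-54, 0) = 0, max(21.6, 0) = 21.6
Node u (S = 210): V_u = e^(−0.08)·[0.3055·0.0000 + 0.6945·0.0000] = 0.0000
Node d (S = 126): V_d = e^(−0.08)·[0.3055·0.0000 + 0.6945·21.6000] = 13.8483
Node 0 (S = 140): V_0 = e^(−0.08)·[0.3055·0.0000 + 0.6945·13.8483] = 8.8785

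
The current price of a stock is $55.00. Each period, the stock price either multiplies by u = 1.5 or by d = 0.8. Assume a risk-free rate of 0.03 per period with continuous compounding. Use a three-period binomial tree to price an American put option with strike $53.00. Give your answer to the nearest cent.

Risk-neutral probability p = (e^0.03 − 0.8)/(1.5 − 0.8) = 0.2305/0.7000 = 0.3292
Terminal stock prices: S_uuu = 185.6, S_uud = 99, S_udd = 52.8, S_ddd = 28.16
Terminal payoffs (K − S): max(-132.6, 0) = 0, max(-46, 0) = 0, max(0.2, 0) = 0.2, max(24.84, 0) = 24.84
Node uu (S = 123.8): continuation = e^(−0.03)·[0.3292·0.0000 + 0.6708·0.0000] = 0.0000; exercise value = 0.0000 ≤ continuation, so V_uu = 0.0000
Node ud (S = 66): continuation = e^(−0.03)·[0.3292·0.0000 + 0.6708·0.2000] = 0.1302; exercise value = 0.0000 ≤ continuation, so V_ud = 0.1302
Node dd (S = 35.2): continuation = e^(−0.03)·[0.3292·0.2000 + 0.6708·24.8400] = 16.2336; exercise value = 17.8000 > continuation, so V_dd = 17.8000 (exercise)
Node u (S = 82.5): continuation = e^(−0.03)·[0.3292·0.0000 + 0.6708·0.1302] = 0.0847; exercise value = 0.0000 ≤ continuation, so V_u = 0.0847
Node d (S = 44): continuation = e^(−0.03)·[0.3292·0.1302 + 0.6708·17.8000] = 11.6286; exercise value = 9.0000 ≤ continuation, so V_d = 11.6286
Node 0 (S = 55): continuation = e^(−0.03)·[0.3292·0.0847 + 0.6708·11.6286] = 7.5968; exercise value = 0.0000 ≤ continuation, so V_0 = 7.5968

$7.60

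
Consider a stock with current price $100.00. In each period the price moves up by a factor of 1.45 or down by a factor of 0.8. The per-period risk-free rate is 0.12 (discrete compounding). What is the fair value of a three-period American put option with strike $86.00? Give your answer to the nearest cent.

Risk-neutral probability p = (1 + 0.12 − 0.8)/(1.45 − 0.8) = 0.3200/0.6500 = 0.4923
Terminal stock prices: S_uuu = 304.9, S_uud = 168.2, S_udd = 92.8, S_ddd = 51.2
Terminal payoffs (K − S): max(-218.9, 0) = 0, max(-82.2, 0) = 0, max(-6.8, 0) = 0, max(34.8, 0) = 34.8
Node uu (S = 210.2): continuation = 1/1.12·[0.4923·0.0000 + 0.5077·0.0000] = 0.0000; exercise value = 0.0000 ≤ continuation, so V_uu = 0.0000
Node ud (S = 116): continuation = 1/1.12·[0.4923·0.0000 + 0.5077·0.0000] = 0.0000; exercise value = 0.0000 ≤ continuation, so V_ud = 0.0000
Node dd (S = 64): continuation = 1/1.12·[0.4923·0.0000 + 0.5077·34.8000] = 15.7747; exercise value = 22.0000 > continuation, so V_dd = 22.0000 (exercise)
Node u (S = 145): continuation = 1/1.12·[0.4923·0.0000 + 0.5077·0.0000] = 0.0000; exercise value = 0.0000 ≤ continuation, so V_u = 0.0000
Node d (S = 80): continuation = 1/1.12·[0.4923·0.0000 + 0.5077·22.0000] = 9.9725; exercise value = 6.0000 ≤ continuation, so V_d = 9.9725
Node 0 (S = 100): continuation = 1/1.12·[0.4923·0.0000 + 0.5077·9.9725] = 4.5205; exercise value = 0.0000 ≤ continuation, so V_0 = 4.5205

$4.52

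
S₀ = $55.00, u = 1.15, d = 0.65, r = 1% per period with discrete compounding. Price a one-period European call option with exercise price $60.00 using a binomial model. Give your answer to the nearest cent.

$2.32

Risk-neutral probability p = (1 + 0.01 − 0.65)/(1.15 − 0.65) = 0.3600/0.5000 = 0.7200
Terminal stock prices: S_u = 63.25, S_d = 35.75
Terminal payoffs (S − K): max(3.25, 0) = 3.25, max(-24.25, 0) = 0
Node 0 (S = 55): V_0 = 1/1.01·[0.7200·3.2500 + 0.2800·0.0000] = 2.3168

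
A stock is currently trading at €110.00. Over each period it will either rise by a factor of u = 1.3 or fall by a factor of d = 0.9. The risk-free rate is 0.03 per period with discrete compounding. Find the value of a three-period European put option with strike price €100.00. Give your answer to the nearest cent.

€5.58

Risk-neutral probability p = (1 + 0.03 − 0.9)/(1.3 − 0.9) = 0.1300/0.4000 = 0.3250
Terminal stock prices: S_uuu = 241.7, S_uud = 167.3, S_udd = 115.8, S_ddd = 80.19
Terminal payoffs (K − S): max(-141.7, 0) = 0, max(-67.31, 0) = 0, max(-15.83, 0) = 0, max(19.81, 0) = 19.81
Node uu (S = 185.9): V_uu = 1/1.03·[0.3250·0.0000 + 0.6750·0.0000] = 0.0000
Node ud (S = 128.7): V_ud = 1/1.03·[0.3250·0.0000 + 0.6750·0.0000] = 0.0000
Node dd (S = 89.1): V_dd = 1/1.03·[0.3250·0.0000 + 0.6750·19.8100] = 12.9823
Node u (S = 143): V_u = 1/1.03·[0.3250·0.0000 + 0.6750·0.0000] = 0.0000
Node d (S = 99): V_d = 1/1.03·[0.3250·0.0000 + 0.6750·12.9823] = 8.5078
Node 0 (S = 110): V_0 = 1/1.03·[0.3250·0.0000 + 0.6750·8.5078] = 5.5755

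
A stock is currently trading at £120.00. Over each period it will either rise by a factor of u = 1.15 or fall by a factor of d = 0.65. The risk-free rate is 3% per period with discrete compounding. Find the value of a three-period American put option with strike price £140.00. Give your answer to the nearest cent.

Risk-neutral probability p = (1 + 0.03 − 0.65)/(1.15 − 0.65) = 0.3800/0.5000 = 0.7600
Terminal stock prices: S_uuu = 182.5, S_uud = 103.2, S_udd = 58.31, S_ddd = 32.95
Terminal payoffs (K − S): max(-42.5, 0) = 0, max(36.84, 0) = 36.84, max(81.69, 0) = 81.69, max(107, 0) = 107
Node uu (S = 158.7): continuation = 1/1.03·[0.7600·0.0000 + 0.2400·36.8450] = 8.5852; exercise value = 0.0000 ≤ continuation, so V_uu = 8.5852
Node ud (S = 89.7): continuation = 1/1.03·[0.7600·36.8450 + 0.2400·81.6950] = 46.2223; exercise value = 50.3000 > continuation, so V_ud = 50.3000 (exercise)
Node dd (S = 50.7): continuation = 1/1.03·[0.7600·81.6950 + 0.2400·107.0450] = 85.2223; exercise value = 89.3000 > continuation, so V_dd = 89.3000 (exercise)
Node u (S = 138): continuation = 1/1.03·[0.7600·8.5852 + 0.2400·50.3000] = 18.0551; exercise value = 2.0000 ≤ continuation, so V_u = 18.0551
Node d (S = 78): continuation = 1/1.03·[0.7600·50.3000 + 0.2400·89.3000] = 57.9223; exercise value = 62.0000 > continuation, so V_d = 62.0000 (exercise)
Node 0 (S = 120): continuation = 1/1.03·[0.7600·18.0551 + 0.2400·62.0000] = 27.7688; exercise value = 20.0000 ≤ continuation, so V_0 = 27.7688

£27.77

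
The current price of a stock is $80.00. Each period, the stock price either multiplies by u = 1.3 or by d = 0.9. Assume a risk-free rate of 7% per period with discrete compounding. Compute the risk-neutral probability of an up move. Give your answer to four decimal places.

p = 0.4250

Risk-neutral probability p = (1 + 0.07 − 0.9)/(1.3 − 0.9) = 0.1700/0.4000 = 0.4250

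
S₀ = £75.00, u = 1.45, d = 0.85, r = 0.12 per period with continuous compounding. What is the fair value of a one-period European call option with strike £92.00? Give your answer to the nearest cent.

Risk-neutral probability p = (e^0.12 − 0.85)/(1.45 − 0.85) = 0.2775/0.6000 = 0.4625
Terminal stock prices: S_u = 108.8, S_d = 63.75
Terminal payoffs (S − K): max(16.75, 0) = 16.75, max(-28.25, 0) = 0
Node 0 (S = 75): V_0 = e^(−0.12)·[0.4625·16.7500 + 0.5375·0.0000] = 6.8708

£6.87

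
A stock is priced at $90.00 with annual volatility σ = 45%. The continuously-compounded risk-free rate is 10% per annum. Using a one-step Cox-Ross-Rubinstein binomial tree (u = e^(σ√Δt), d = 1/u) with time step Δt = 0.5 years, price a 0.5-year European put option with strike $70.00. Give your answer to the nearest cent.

$2.15

CRR parameters: u = e^(σ√Δt) = e^(0.45·√0.5) = 1.3746, d = 1/u = 0.7275
Per-period rate: rΔt = 0.1·0.5 = 0.05, so R = e^0.05 = 1.0513
Risk-neutral probability p = (e^0.05 − 0.7275)/(1.3746 − 0.7275) = 0.3238/0.6472 = 0.5003
Terminal stock prices: S_u = 123.7, S_d = 65.47
Terminal payoffs (K − S): max(-53.72, 0) = 0, max(4.529, 0) = 4.529
Node 0 (S = 90): V_0 = e^(−0.05)·[0.5003·0.0000 + 0.4997·4.5287] = 2.1525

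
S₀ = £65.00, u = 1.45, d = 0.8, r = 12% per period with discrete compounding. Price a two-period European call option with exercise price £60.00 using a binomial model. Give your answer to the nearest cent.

£20.95

Risk-neutral probability p = (1 + 0.12 − 0.8)/(1.45 − 0.8) = 0.3200/0.6500 = 0.4923
Terminal stock prices: S_uu = 136.7, S_ud = 75.4, S_dd = 41.6
Terminal payoffs (S − K): max(76.66, 0) = 76.66, max(15.4, 0) = 15.4, max(-18.4, 0) = 0
Node u (S = 94.25): V_u = 1/1.12·[0.4923·76.6625 + 0.5077·15.4000] = 40.6786
Node d (S = 52): V_d = 1/1.12·[0.4923·15.4000 + 0.5077·0.0000] = 6.7692
Node 0 (S = 65): V_0 = 1/1.12·[0.4923·40.6786 + 0.5077·6.7692] = 20.9492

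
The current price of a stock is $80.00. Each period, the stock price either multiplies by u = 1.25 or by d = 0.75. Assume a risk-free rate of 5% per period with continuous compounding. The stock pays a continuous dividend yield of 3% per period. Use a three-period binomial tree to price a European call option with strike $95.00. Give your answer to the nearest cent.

Per-period risk-free factor R = e^0.05 = 1.0513; dividend-adjusted growth = e^(0.05−0.03) = 1.0202.
Risk-neutral probability p = (1.0202 − 0.75)/(1.25 − 0.75) = 0.2702/0.5000 = 0.5404
Terminal stock prices: S_uuu = 156.2, S_uud = 93.75, S_udd = 56.25, S_ddd = 33.75
Terminal payoffs (S − K): max(61.25, 0) = 61.25, max(-1.25, 0) = 0, max(-38.75, 0) = 0, max(-61.25, 0) = 0
Node uu (S = 125): V_uu = e^(−0.05)·[0.5404·61.2500 + 0.4596·0.0000] = 31.4854
Node ud (S = 75): V_ud = e^(−0.05)·[0.5404·0.0000 + 0.4596·0.0000] = 0.0000
Node dd (S = 45): V_dd = e^(−0.05)·[0.5404·0.0000 + 0.4596·0.0000] = 0.0000
Node u (S = 100): V_u = e^(−0.05)·[0.5404·31.4854 + 0.4596·0.0000] = 16.1850
Node d (S = 60): V_d = e^(−0.05)·[0.5404·0.0000 + 0.4596·0.0000] = 0.0000
Node 0 (S = 80): V_0 = e^(−0.05)·[0.5404·16.1850 + 0.4596·0.0000] = 8.3198

$8.32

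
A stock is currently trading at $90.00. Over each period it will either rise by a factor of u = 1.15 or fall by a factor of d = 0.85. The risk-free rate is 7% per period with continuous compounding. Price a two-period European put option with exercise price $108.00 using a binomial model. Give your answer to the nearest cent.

Risk-neutral probability p = (e^0.07 − 0.85)/(1.15 − 0.85) = 0.2225/0.3000 = 0.7417
Terminal stock prices: S_uu = 119, S_ud = 87.97, S_dd = 65.02
Terminal payoffs (K − S): max(-11.02, 0) = 0, max(20.03, 0) = 20.03, max(42.98, 0) = 42.98
Node u (S = 103.5): V_u = e^(−0.07)·[0.7417·0.0000 + 0.2583·20.0250] = 4.8229
Node d (S = 76.5): V_d = e^(−0.07)·[0.7417·20.0250 + 0.2583·42.9750] = 24.1985
Node 0 (S = 90): V_0 = e^(−0.07)·[0.7417·4.8229 + 0.2583·24.1985] = 9.1633

$9.16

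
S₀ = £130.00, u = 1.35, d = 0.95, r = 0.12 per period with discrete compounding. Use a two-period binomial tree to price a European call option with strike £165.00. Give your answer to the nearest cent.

Risk-neutral probability p = (1 + 0.12 − 0.95)/(1.35 − 0.95) = 0.1700/0.4000 = 0.4250
Terminal stock prices: S_uu = 236.9, S_ud = 166.7, S_dd = 117.3
Terminal payoffs (S − K): max(71.93, 0) = 71.93, max(1.725, 0) = 1.725, max(-47.67, 0) = 0
Node u (S = 175.5): V_u = 1/1.12·[0.4250·71.9250 + 0.5750·1.7250] = 28.1786
Node d (S = 123.5): V_d = 1/1.12·[0.4250·1.7250 + 0.5750·0.0000] = 0.6546
Node 0 (S = 130): V_0 = 1/1.12·[0.4250·28.1786 + 0.5750·0.6546] = 11.0288

£11.03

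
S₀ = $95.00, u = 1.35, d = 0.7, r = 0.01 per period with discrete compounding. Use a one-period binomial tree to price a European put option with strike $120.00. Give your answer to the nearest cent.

$27.71

Risk-neutral probability p = (1 + 0.01 − 0.7)/(1.35 − 0.7) = 0.3100/0.6500 = 0.4769
Terminal stock prices: S_u = 128.2, S_d = 66.5
Terminal payoffs (K − S): max(-8.25, 0) = 0, max(53.5, 0) = 53.5
Node 0 (S = 95): V_0 = 1/1.01·[0.4769·0.0000 + 0.5231·53.5000] = 27.7075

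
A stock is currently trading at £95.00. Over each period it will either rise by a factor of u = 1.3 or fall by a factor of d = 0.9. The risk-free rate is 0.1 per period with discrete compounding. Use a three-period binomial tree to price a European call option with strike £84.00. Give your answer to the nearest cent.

£33.27

Risk-neutral probability p = (1 + 0.1 − 0.9)/(1.3 − 0.9) = 0.2000/0.4000 = 0.5000
Terminal stock prices: S_uuu = 208.7, S_uud = 144.5, S_udd = 100, S_ddd = 69.26
Terminal payoffs (S − K): max(124.7, 0) = 124.7, max(60.5, 0) = 60.5, max(16.04, 0) = 16.04, max(-14.74, 0) = 0
Node uu (S = 160.6): V_uu = 1/1.1·[0.5000·124.7150 + 0.5000·60.4950] = 84.1864
Node ud (S = 111.2): V_ud = 1/1.1·[0.5000·60.4950 + 0.5000·16.0350] = 34.7864
Node dd (S = 76.95): V_dd = 1/1.1·[0.5000·16.0350 + 0.5000·0.0000] = 7.2886
Node u (S = 123.5): V_u = 1/1.1·[0.5000·84.1864 + 0.5000·34.7864] = 54.0785
Node d (S = 85.5): V_d = 1/1.1·[0.5000·34.7864 + 0.5000·7.2886] = 19.1250
Node 0 (S = 95): V_0 = 1/1.1·[0.5000·54.0785 + 0.5000·19.1250] = 33.2743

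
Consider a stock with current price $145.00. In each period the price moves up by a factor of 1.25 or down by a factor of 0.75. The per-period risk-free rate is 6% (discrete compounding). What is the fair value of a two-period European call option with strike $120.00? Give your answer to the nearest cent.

$43.14

Risk-neutral probability p = (1 + 0.06 − 0.75)/(1.25 − 0.75) = 0.3100/0.5000 = 0.6200
Terminal stock prices: S_uu = 226.6, S_ud = 135.9, S_dd = 81.56
Terminal payoffs (S − K): max(106.6, 0) = 106.6, max(15.94, 0) = 15.94, max(-38.44, 0) = 0
Node u (S = 181.2): V_u = 1/1.06·[0.6200·106.5625 + 0.3800·15.9375] = 68.0425
Node d (S = 108.8): V_d = 1/1.06·[0.6200·15.9375 + 0.3800·0.0000] = 9.3219
Node 0 (S = 145): V_0 = 1/1.06·[0.6200·68.0425 + 0.3800·9.3219] = 43.1402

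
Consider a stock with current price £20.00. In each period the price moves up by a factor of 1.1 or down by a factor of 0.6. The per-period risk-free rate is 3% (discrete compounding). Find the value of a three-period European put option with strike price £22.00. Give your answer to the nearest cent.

£2.82

Risk-neutral probability p = (1 + 0.03 − 0.6)/(1.1 − 0.6) = 0.4300/0.5000 = 0.8600
Terminal stock prices: S_uuu = 26.62, S_uud = 14.52, S_udd = 7.92, S_ddd = 4.32
Terminal payoffs (K − S): max(-4.62, 0) = 0, max(7.48, 0) = 7.48, max(14.08, 0) = 14.08, max(17.68, 0) = 17.68
Node uu (S = 24.2): V_uu = 1/1.03·[0.8600·0.0000 + 0.1400·7.4800] = 1.0167
Node ud (S = 13.2): V_ud = 1/1.03·[0.8600·7.4800 + 0.1400·14.0800] = 8.1592
Node dd (S = 7.2): V_dd = 1/1.03·[0.8600·14.0800 + 0.1400·17.6800] = 14.1592
Node u (S = 22): V_u = 1/1.03·[0.8600·1.0167 + 0.1400·8.1592] = 1.9579
Node d (S = 12): V_d = 1/1.03·[0.8600·8.1592 + 0.1400·14.1592] = 8.7371
Node 0 (S = 20): V_0 = 1/1.03·[0.8600·1.9579 + 0.1400·8.7371] = 2.8223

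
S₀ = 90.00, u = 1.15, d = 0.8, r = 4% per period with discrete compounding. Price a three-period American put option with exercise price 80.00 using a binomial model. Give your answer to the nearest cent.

3.70

Risk-neutral probability p = (1 + 0.04 − 0.8)/(1.15 − 0.8) = 0.2400/0.3500 = 0.6857
Terminal stock prices: S_uuu = 136.9, S_uud = 95.22, S_udd = 66.24, S_ddd = 46.08
Terminal payoffs (K − S): max(-56.88, 0) = 0, max(-15.22, 0) = 0, max(13.76, 0) = 13.76, max(33.92, 0) = 33.92
Node uu (S = 119): continuation = 1/1.04·[0.6857·0.0000 + 0.3143·0.0000] = 0.0000; exercise value = 0.0000 ≤ continuation, so V_uu = 0.0000
Node ud (S = 82.8): continuation = 1/1.04·[0.6857·0.0000 + 0.3143·13.7600] = 4.1582; exercise value = 0.0000 ≤ continuation, so V_ud = 4.1582
Node dd (S = 57.6): continuation = 1/1.04·[0.6857·13.7600 + 0.3143·33.9200] = 19.3231; exercise value = 22.4000 > continuation, so V_dd = 22.4000 (exercise)
Node u (S = 103.5): continuation = 1/1.04·[0.6857·0.0000 + 0.3143·4.1582] = 1.2566; exercise value = 0.0000 ≤ continuation, so V_u = 1.2566
Node d (S = 72): continuation = 1/1.04·[0.6857·4.1582 + 0.3143·22.4000] = 9.5109; exercise value = 8.0000 ≤ continuation, so V_d = 9.5109
Node 0 (S = 90): continuation = 1/1.04·[0.6857·1.2566 + 0.3143·9.5109] = 3.7027; exercise value = 0.0000 ≤ continuation, so V_0 = 3.7027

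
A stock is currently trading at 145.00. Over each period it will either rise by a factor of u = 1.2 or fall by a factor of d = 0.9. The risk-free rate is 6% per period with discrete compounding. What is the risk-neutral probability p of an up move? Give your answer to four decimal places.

Risk-neutral probability p = (1 + 0.06 − 0.9)/(1.2 − 0.9) = 0.1600/0.3000 = 0.5333

p = 0.5333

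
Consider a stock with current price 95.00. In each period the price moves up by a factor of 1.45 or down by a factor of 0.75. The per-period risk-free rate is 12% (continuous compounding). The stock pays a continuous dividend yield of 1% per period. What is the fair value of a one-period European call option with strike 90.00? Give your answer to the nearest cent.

22.16

Per-period risk-free factor R = e^0.12 = 1.1275; dividend-adjusted growth = e^(0.12−0.01) = 1.1163.
Risk-neutral probability p = (1.1163 − 0.75)/(1.45 − 0.75) = 0.3663/0.7000 = 0.5233
Terminal stock prices: S_u = 137.8, S_d = 71.25
Terminal payoffs (S − K): max(47.75, 0) = 47.75, max(-18.75, 0) = 0
Node 0 (S = 95): V_0 = e^(−0.12)·[0.5233·47.7500 + 0.4767·0.0000] = 22.1601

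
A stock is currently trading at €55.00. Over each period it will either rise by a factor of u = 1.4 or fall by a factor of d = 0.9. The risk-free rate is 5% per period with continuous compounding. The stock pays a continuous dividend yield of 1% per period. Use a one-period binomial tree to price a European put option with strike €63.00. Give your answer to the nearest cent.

€9.23

Per-period risk-free factor R = e^0.05 = 1.0513; dividend-adjusted growth = e^(0.05−0.01) = 1.0408.
Risk-neutral probability p = (1.0408 − 0.9)/(1.4 − 0.9) = 0.1408/0.5000 = 0.2816
Terminal stock prices: S_u = 77, S_d = 49.5
Terminal payoffs (K − S): max(-14, 0) = 0, max(13.5, 0) = 13.5
Node 0 (S = 55): V_0 = e^(−0.05)·[0.2816·0.0000 + 0.7184·13.5000] = 9.2251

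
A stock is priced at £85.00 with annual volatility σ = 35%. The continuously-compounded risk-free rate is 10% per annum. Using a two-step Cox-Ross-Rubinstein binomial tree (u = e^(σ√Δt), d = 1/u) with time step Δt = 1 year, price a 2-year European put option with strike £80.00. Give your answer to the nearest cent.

£5.97

CRR parameters: u = e^(σ√Δt) = e^(0.35·√1) = 1.4191, d = 1/u = 0.7047
Per-period rate: rΔt = 0.1·1 = 0.1, so R = e^0.1 = 1.1052
Risk-neutral probability p = (e^0.1 − 0.7047)/(1.4191 − 0.7047) = 0.4005/0.7144 = 0.5606
Terminal stock prices: S_uu = 171.2, S_ud = 85, S_dd = 42.21
Terminal payoffs (K − S): max(-91.17, 0) = 0, max(-5, 0) = 0, max(37.79, 0) = 37.79
Node u (S = 120.6): V_u = e^(−0.1)·[0.5606·0.0000 + 0.4394·0.0000] = 0.0000
Node d (S = 59.9): V_d = e^(−0.1)·[0.5606·0.0000 + 0.4394·37.7902] = 15.0248
Node 0 (S = 85): V_0 = e^(−0.1)·[0.5606·0.0000 + 0.4394·15.0248] = 5.9736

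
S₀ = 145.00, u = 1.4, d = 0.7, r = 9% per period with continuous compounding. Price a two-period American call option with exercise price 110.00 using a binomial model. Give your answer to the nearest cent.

59.33

Risk-neutral probability p = (e^0.09 − 0.7)/(1.4 − 0.7) = 0.3942/0.7000 = 0.5631
Terminal stock prices: S_uu = 284.2, S_ud = 142.1, S_dd = 71.05
Terminal payoffs (S − K): max(174.2, 0) = 174.2, max(32.1, 0) = 32.1, max(-38.95, 0) = 0
Node u (S = 203): continuation = e^(−0.09)·[0.5631·174.2000 + 0.4369·32.1000] = 102.4676; exercise value = 93.0000 ≤ continuation, so V_u = 102.4676
Node d (S = 101.5): continuation = e^(−0.09)·[0.5631·32.1000 + 0.4369·0.0000] = 16.5200; exercise value = 0.0000 ≤ continuation, so V_d = 16.5200
Node 0 (S = 145): continuation = e^(−0.09)·[0.5631·102.4676 + 0.4369·16.5200] = 59.3302; exercise value = 35.0000 ≤ continuation, so V_0 = 59.3302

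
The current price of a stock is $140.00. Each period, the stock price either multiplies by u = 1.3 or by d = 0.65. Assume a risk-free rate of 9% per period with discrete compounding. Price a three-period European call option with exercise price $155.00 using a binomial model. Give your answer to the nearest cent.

$36.55

Risk-neutral probability p = (1 + 0.09 − 0.65)/(1.3 − 0.65) = 0.4400/0.6500 = 0.6769
Terminal stock prices: S_uuu = 307.6, S_uud = 153.8, S_udd = 76.9, S_ddd = 38.45
Terminal payoffs (S − K): max(152.6, 0) = 152.6, max(-1.21, 0) = 0, max(-78.1, 0) = 0, max(-116.6, 0) = 0
Node uu (S = 236.6): V_uu = 1/1.09·[0.6769·152.5800 + 0.3231·0.0000] = 94.7568
Node ud (S = 118.3): V_ud = 1/1.09·[0.6769·0.0000 + 0.3231·0.0000] = 0.0000
Node dd (S = 59.15): V_dd = 1/1.09·[0.6769·0.0000 + 0.3231·0.0000] = 0.0000
Node u (S = 182): V_u = 1/1.09·[0.6769·94.7568 + 0.3231·0.0000] = 58.8469
Node d (S = 91): V_d = 1/1.09·[0.6769·0.0000 + 0.3231·0.0000] = 0.0000
Node 0 (S = 140): V_0 = 1/1.09·[0.6769·58.8469 + 0.3231·0.0000] = 36.5457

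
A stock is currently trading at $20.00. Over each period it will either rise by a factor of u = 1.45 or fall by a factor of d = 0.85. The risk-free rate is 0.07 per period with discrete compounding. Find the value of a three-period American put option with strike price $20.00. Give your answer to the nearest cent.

$1.94

Risk-neutral probability p = (1 + 0.07 − 0.85)/(1.45 − 0.85) = 0.2200/0.6000 = 0.3667
Terminal stock prices: S_uuu = 60.97, S_uud = 35.74, S_udd = 20.95, S_ddd = 12.28
Terminal payoffs (K − S): max(-40.97, 0) = 0, max(-15.74, 0) = 0, max(-0.9525, 0) = 0, max(7.718, 0) = 7.718
Node uu (S = 42.05): continuation = 1/1.07·[0.3667·0.0000 + 0.6333·0.0000] = 0.0000; exercise value = 0.0000 ≤ continuation, so V_uu = 0.0000
Node ud (S = 24.65): continuation = 1/1.07·[0.3667·0.0000 + 0.6333·0.0000] = 0.0000; exercise value = 0.0000 ≤ continuation, so V_ud = 0.0000
Node dd (S = 14.45): continuation = 1/1.07·[0.3667·0.0000 + 0.6333·7.7175] = 4.5680; exercise value = 5.5500 > continuation, so V_dd = 5.5500 (exercise)
Node u (S = 29): continuation = 1/1.07·[0.3667·0.0000 + 0.6333·0.0000] = 0.0000; exercise value = 0.0000 ≤ continuation, so V_u = 0.0000
Node d (S = 17): continuation = 1/1.07·[0.3667·0.0000 + 0.6333·5.5500] = 3.2850; exercise value = 3.0000 ≤ continuation, so V_d = 3.2850
Node 0 (S = 20): continuation = 1/1.07·[0.3667·0.0000 + 0.6333·3.2850] = 1.9444; exercise value = 0.0000 ≤ continuation, so V_0 = 1.9444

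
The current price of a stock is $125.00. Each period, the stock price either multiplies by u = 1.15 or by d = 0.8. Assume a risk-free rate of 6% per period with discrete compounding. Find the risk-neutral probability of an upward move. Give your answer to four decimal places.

p = 0.7429

Risk-neutral probability p = (1 + 0.06 − 0.8)/(1.15 − 0.8) = 0.2600/0.3500 = 0.7429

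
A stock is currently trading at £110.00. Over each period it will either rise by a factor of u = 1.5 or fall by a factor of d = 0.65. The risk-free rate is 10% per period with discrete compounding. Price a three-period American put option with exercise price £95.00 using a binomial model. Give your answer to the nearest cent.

Risk-neutral probability p = (1 + 0.1 − 0.65)/(1.5 − 0.65) = 0.4500/0.8500 = 0.5294
Terminal stock prices: S_uuu = 371.2, S_uud = 160.9, S_udd = 69.71, S_ddd = 30.21
Terminal payoffs (K − S): max(-276.2, 0) = 0, max(-65.88, 0) = 0, max(25.29, 0) = 25.29, max(64.79, 0) = 64.79
Node uu (S = 247.5): continuation = 1/1.1·[0.5294·0.0000 + 0.4706·0.0000] = 0.0000; exercise value = 0.0000 ≤ continuation, so V_uu = 0.0000
Node ud (S = 107.2): continuation = 1/1.1·[0.5294·0.0000 + 0.4706·25.2875] = 10.8182; exercise value = 0.0000 ≤ continuation, so V_ud = 10.8182
Node dd (S = 46.48): continuation = 1/1.1·[0.5294·25.2875 + 0.4706·64.7912] = 39.8886; exercise value = 48.5250 > continuation, so V_dd = 48.5250 (exercise)
Node u (S = 165): continuation = 1/1.1·[0.5294·0.0000 + 0.4706·10.8182] = 4.6281; exercise value = 0.0000 ≤ continuation, so V_u = 4.6281
Node d (S = 71.5): continuation = 1/1.1·[0.5294·10.8182 + 0.4706·48.5250] = 25.9660; exercise value = 23.5000 ≤ continuation, so V_d = 25.9660
Node 0 (S = 110): continuation = 1/1.1·[0.5294·4.6281 + 0.4706·25.9660] = 13.3359; exercise value = 0.0000 ≤ continuation, so V_0 = 13.3359

£13.34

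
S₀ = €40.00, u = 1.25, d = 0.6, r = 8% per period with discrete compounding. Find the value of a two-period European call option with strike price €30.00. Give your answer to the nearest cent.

Risk-neutral probability p = (1 + 0.08 − 0.6)/(1.25 − 0.6) = 0.4800/0.6500 = 0.7385
Terminal stock prices: S_uu = 62.5, S_ud = 30, S_dd = 14.4
Terminal payoffs (S − K): max(32.5, 0) = 32.5, max(0, 0) = 0, max(-15.6, 0) = 0
Node u (S = 50): V_u = 1/1.08·[0.7385·32.5000 + 0.2615·0.0000] = 22.2222
Node d (S = 24): V_d = 1/1.08·[0.7385·0.0000 + 0.2615·0.0000] = 0.0000
Node 0 (S = 40): V_0 = 1/1.08·[0.7385·22.2222 + 0.2615·0.0000] = 15.1947

€15.19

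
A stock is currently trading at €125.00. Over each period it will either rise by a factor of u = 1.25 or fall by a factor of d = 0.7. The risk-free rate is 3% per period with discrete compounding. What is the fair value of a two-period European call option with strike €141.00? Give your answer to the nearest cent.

€18.43

Risk-neutral probability p = (1 + 0.03 − 0.7)/(1.25 − 0.7) = 0.3300/0.5500 = 0.6000
Terminal stock prices: S_uu = 195.3, S_ud = 109.4, S_dd = 61.25
Terminal payoffs (S − K): max(54.31, 0) = 54.31, max(-31.62, 0) = 0, max(-79.75, 0) = 0
Node u (S = 156.2): V_u = 1/1.03·[0.6000·54.3125 + 0.4000·0.0000] = 31.6383
Node d (S = 87.5): V_d = 1/1.03·[0.6000·0.0000 + 0.4000·0.0000] = 0.0000
Node 0 (S = 125): V_0 = 1/1.03·[0.6000·31.6383 + 0.4000·0.0000] = 18.4301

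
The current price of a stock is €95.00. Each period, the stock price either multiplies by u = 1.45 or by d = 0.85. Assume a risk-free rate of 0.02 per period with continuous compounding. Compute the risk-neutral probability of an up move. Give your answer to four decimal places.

Risk-neutral probability p = (e^0.02 − 0.85)/(1.45 − 0.85) = 0.1702/0.6000 = 0.2837

p = 0.2837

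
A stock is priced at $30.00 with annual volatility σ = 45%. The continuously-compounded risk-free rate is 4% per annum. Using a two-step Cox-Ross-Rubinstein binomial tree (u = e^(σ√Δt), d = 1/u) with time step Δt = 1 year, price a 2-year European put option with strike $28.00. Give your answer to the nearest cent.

CRR parameters: u = e^(σ√Δt) = e^(0.45·√1) = 1.5683, d = 1/u = 0.6376
Per-period rate: rΔt = 0.04·1 = 0.04, so R = e^0.04 = 1.0408
Risk-neutral probability p = (e^0.04 − 0.6376)/(1.5683 − 0.6376) = 0.4032/0.9307 = 0.4332
Terminal stock prices: S_uu = 73.79, S_ud = 30, S_dd = 12.2
Terminal payoffs (K − S): max(-45.79, 0) = 0, max(-2, 0) = 0, max(15.8, 0) = 15.8
Node u (S = 47.05): V_u = e^(−0.04)·[0.4332·0.0000 + 0.5668·0.0000] = 0.0000
Node d (S = 19.13): V_d = e^(−0.04)·[0.4332·0.0000 + 0.5668·15.8029] = 8.6057
Node 0 (S = 30): V_0 = e^(−0.04)·[0.4332·0.0000 + 0.5668·8.6057] = 4.6864

$4.69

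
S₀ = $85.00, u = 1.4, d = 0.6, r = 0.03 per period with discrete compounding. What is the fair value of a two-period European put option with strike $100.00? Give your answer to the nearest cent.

Risk-neutral probability p = (1 + 0.03 − 0.6)/(1.4 − 0.6) = 0.4300/0.8000 = 0.5375
Terminal stock prices: S_uu = 166.6, S_ud = 71.4, S_dd = 30.6
Terminal payoffs (K − S): max(-66.6, 0) = 0, max(28.6, 0) = 28.6, max(69.4, 0) = 69.4
Node u (S = 119): V_u = 1/1.03·[0.5375·0.0000 + 0.4625·28.6000] = 12.8422
Node d (S = 51): V_d = 1/1.03·[0.5375·28.6000 + 0.4625·69.4000] = 46.0874
Node 0 (S = 85): V_0 = 1/1.03·[0.5375·12.8422 + 0.4625·46.0874] = 27.3962

$27.40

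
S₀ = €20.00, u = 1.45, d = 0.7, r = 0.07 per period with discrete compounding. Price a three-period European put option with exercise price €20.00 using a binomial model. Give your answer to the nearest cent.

€3.19

Risk-neutral probability p = (1 + 0.07 − 0.7)/(1.45 − 0.7) = 0.3700/0.7500 = 0.4933
Terminal stock prices: S_uuu = 60.97, S_uud = 29.43, S_udd = 14.21, S_ddd = 6.86
Terminal payoffs (K − S): max(-40.97, 0) = 0, max(-9.435, 0) = 0, max(5.79, 0) = 5.79, max(13.14, 0) = 13.14
Node uu (S = 42.05): V_uu = 1/1.07·[0.4933·0.0000 + 0.5067·0.0000] = 0.0000
Node ud (S = 20.3): V_ud = 1/1.07·[0.4933·0.0000 + 0.5067·5.7900] = 2.7417
Node dd (S = 9.8): V_dd = 1/1.07·[0.4933·5.7900 + 0.5067·13.1400] = 8.8916
Node u (S = 29): V_u = 1/1.07·[0.4933·0.0000 + 0.5067·2.7417] = 1.2982
Node d (S = 14): V_d = 1/1.07·[0.4933·2.7417 + 0.5067·8.8916] = 5.4744
Node 0 (S = 20): V_0 = 1/1.07·[0.4933·1.2982 + 0.5067·5.4744] = 3.1908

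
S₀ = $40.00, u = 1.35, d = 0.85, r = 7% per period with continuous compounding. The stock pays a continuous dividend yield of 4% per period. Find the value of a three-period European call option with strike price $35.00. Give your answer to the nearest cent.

Per-period risk-free factor R = e^0.07 = 1.0725; dividend-adjusted growth = e^(0.07−0.04) = 1.0305.
Risk-neutral probability p = (1.0305 − 0.85)/(1.35 − 0.85) = 0.1805/0.5000 = 0.3609
Terminal stock prices: S_uuu = 98.42, S_uud = 61.97, S_udd = 39.01, S_ddd = 24.56
Terminal payoffs (S − K): max(63.42, 0) = 63.42, max(26.97, 0) = 26.97, max(4.015, 0) = 4.015, max(-10.44, 0) = 0
Node uu (S = 72.9): V_uu = e^(−0.07)·[0.3609·63.4150 + 0.6391·26.9650] = 37.4078
Node ud (S = 45.9): V_ud = e^(−0.07)·[0.3609·26.9650 + 0.6391·4.0150] = 11.4665
Node dd (S = 28.9): V_dd = e^(−0.07)·[0.3609·4.0150 + 0.6391·0.0000] = 1.3511
Node u (S = 54): V_u = e^(−0.07)·[0.3609·37.4078 + 0.6391·11.4665] = 19.4207
Node d (S = 34): V_d = e^(−0.07)·[0.3609·11.4665 + 0.6391·1.3511] = 4.6637
Node 0 (S = 40): V_0 = e^(−0.07)·[0.3609·19.4207 + 0.6391·4.6637] = 9.3143

$9.31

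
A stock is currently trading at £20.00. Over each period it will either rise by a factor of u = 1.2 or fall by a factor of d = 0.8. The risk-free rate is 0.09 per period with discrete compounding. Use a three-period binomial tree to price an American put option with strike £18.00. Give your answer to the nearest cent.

£0.62

Risk-neutral probability p = (1 + 0.09 − 0.8)/(1.2 − 0.8) = 0.2900/0.4000 = 0.7250
Terminal stock prices: S_uuu = 34.56, S_uud = 23.04, S_udd = 15.36, S_ddd = 10.24
Terminal payoffs (K − S): max(-16.56, 0) = 0, max(-5.04, 0) = 0, max(2.64, 0) = 2.64, max(7.76, 0) = 7.76
Node uu (S = 28.8): continuation = 1/1.09·[0.7250·0.0000 + 0.2750·0.0000] = 0.0000; exercise value = 0.0000 ≤ continuation, so V_uu = 0.0000
Node ud (S = 19.2): continuation = 1/1.09·[0.7250·0.0000 + 0.2750·2.6400] = 0.6661; exercise value = 0.0000 ≤ continuation, so V_ud = 0.6661
Node dd (S = 12.8): continuation = 1/1.09·[0.7250·2.6400 + 0.2750·7.7600] = 3.7138; exercise value = 5.2000 > continuation, so V_dd = 5.2000 (exercise)
Node u (S = 24): continuation = 1/1.09·[0.7250·0.0000 + 0.2750·0.6661] = 0.1680; exercise value = 0.0000 ≤ continuation, so V_u = 0.1680
Node d (S = 16): continuation = 1/1.09·[0.7250·0.6661 + 0.2750·5.2000] = 1.7549; exercise value = 2.0000 > continuation, so V_d = 2.0000 (exercise)
Node 0 (S = 20): continuation = 1/1.09·[0.7250·0.1680 + 0.2750·2.0000] = 0.6164; exercise value = 0.0000 ≤ continuation, so V_0 = 0.6164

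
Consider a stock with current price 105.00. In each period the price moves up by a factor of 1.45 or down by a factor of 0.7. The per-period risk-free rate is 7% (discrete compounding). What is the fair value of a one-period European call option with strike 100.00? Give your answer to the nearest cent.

24.09

Risk-neutral probability p = (1 + 0.07 − 0.7)/(1.45 − 0.7) = 0.3700/0.7500 = 0.4933
Terminal stock prices: S_u = 152.2, S_d = 73.5
Terminal payoffs (S − K): max(52.25, 0) = 52.25, max(-26.5, 0) = 0
Node 0 (S = 105): V_0 = 1/1.07·[0.4933·52.2500 + 0.5067·0.0000] = 24.0903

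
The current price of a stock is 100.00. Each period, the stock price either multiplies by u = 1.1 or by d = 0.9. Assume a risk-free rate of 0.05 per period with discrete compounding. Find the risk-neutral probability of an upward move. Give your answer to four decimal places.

Risk-neutral probability p = (1 + 0.05 − 0.9)/(1.1 − 0.9) = 0.1500/0.2000 = 0.7500

p = 0.7500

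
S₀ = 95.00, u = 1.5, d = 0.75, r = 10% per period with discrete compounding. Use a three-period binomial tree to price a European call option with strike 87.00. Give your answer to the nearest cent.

Risk-neutral probability p = (1 + 0.1 − 0.75)/(1.5 − 0.75) = 0.3500/0.7500 = 0.4667
Terminal stock prices: S_uuu = 320.6, S_uud = 160.3, S_udd = 80.16, S_ddd = 40.08
Terminal payoffs (S − K): max(233.6, 0) = 233.6, max(73.31, 0) = 73.31, max(-6.844, 0) = 0, max(-46.92, 0) = 0
Node uu (S = 213.8): V_uu = 1/1.1·[0.4667·233.6250 + 0.5333·73.3125] = 134.6591
Node ud (S = 106.9): V_ud = 1/1.1·[0.4667·73.3125 + 0.5333·0.0000] = 31.1023
Node dd (S = 53.44): V_dd = 1/1.1·[0.4667·0.0000 + 0.5333·0.0000] = 0.0000
Node u (S = 142.5): V_u = 1/1.1·[0.4667·134.6591 + 0.5333·31.1023] = 72.2080
Node d (S = 71.25): V_d = 1/1.1·[0.4667·31.1023 + 0.5333·0.0000] = 13.1949
Node 0 (S = 95): V_0 = 1/1.1·[0.4667·72.2080 + 0.5333·13.1949] = 37.0312

37.03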